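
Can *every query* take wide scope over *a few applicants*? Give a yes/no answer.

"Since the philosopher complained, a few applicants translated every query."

Yes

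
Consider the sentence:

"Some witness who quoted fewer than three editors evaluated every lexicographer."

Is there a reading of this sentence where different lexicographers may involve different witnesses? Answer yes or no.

Yes

This is the *every lexicographer* > *some witness* reading.
Although the sentence contains a relative clause (*who quoted fewer than three editors*), *every lexicographer* is outside it, in the matrix VP.
Nothing blocks QR of the lower DP to a position above the higher one, so inverse scope is available.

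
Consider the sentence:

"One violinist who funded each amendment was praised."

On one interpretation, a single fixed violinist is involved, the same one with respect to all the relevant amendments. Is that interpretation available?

The described interpretation is the *one violinist* > *each amendment* scoping.
Surface scope (*one violinist* > *each amendment*) is always derivable; islands only block QR, not in-situ interpretation.

Yes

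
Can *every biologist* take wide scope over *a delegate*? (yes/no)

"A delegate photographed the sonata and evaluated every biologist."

No

*every biologist* occurs within one conjunct of the coordinate structure (*evaluated every biologist*).
Asymmetric QR out of one conjunct violates the Coordinate Structure Constraint.
So *every biologist* cannot raise high enough to outscope *a delegate*; only the surface ordering *a delegate* > *every biologist* is available.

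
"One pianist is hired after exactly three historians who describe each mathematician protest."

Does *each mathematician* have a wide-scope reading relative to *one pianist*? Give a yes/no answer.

The target quantifier *each mathematician* is part of the relative clause *who describe each mathematician*, which is itself inside the adjunct *after exactly three historians who describe each mathematician protest*.
Both the relative clause and the enclosing adjunct are scope islands; QR cannot cross either.
There is no licit LF on which *each mathematician* c-commands *one pianist*.

No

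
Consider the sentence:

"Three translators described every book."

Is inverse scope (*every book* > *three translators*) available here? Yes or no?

Yes

*every book* is the matrix object and *three translators* the matrix subject; the two are clausemates.
QR within a single clause is free, so the lower quantifier may take scope over the higher one.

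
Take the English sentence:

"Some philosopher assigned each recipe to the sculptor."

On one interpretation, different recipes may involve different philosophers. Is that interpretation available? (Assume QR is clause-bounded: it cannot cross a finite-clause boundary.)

Yes

The described interpretation is the *each recipe* > *some philosopher* scoping.
Both DPs are arguments of the same predicate; there is no clause or island boundary between them.
Clause-internal QR can adjoin the lower DP above the subject, yielding the inverse reading.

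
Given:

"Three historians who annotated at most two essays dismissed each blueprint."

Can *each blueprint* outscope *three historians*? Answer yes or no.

Yes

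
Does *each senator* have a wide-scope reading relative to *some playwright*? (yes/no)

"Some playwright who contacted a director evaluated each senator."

Yes

The RC *who contacted a director* is an island, but *each senator* is not inside it — it is the matrix object, a clausemate of *some playwright*.
With no island boundary between them, the object can take inverse scope over the subject via ordinary QR within the clause.
So *each senator* > *some playwright* is among the available readings.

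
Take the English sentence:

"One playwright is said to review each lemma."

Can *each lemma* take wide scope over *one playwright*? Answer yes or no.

Infinitival complements of raising predicates do not block QR; *each lemma* and *one playwright* are effectively clausemates.
No island intervenes, so both surface and inverse scope are derivable.

Yes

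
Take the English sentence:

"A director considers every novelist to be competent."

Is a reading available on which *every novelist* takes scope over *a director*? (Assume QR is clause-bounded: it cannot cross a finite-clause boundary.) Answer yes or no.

ECM infinitives lack a CP barrier, so *every novelist* can QR over the matrix subject *a director*.
Nothing blocks QR of the lower DP to a position above the higher one, so inverse scope is available.

Yes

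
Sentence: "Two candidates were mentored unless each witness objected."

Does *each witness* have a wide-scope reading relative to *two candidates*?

No

*each witness* sits inside the adjunct clause *unless each witness objected*.
Adjuncts are opaque for quantifier raising; a quantifier in an adjunct stays inside it.
*each witness* > *two candidates* would require crossing that boundary, which is illicit.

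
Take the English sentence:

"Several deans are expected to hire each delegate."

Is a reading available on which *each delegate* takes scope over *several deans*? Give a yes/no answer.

Yes

The matrix predicate is a raising verb, whose infinitival complement is not a scope island — *each delegate* can QR into the matrix clause.
QR within a single clause is free, so the lower quantifier may take scope over the higher one.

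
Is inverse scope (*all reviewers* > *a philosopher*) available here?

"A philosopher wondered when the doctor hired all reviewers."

No

*all reviewers* sits inside the embedded question *when the doctor hired all reviewers*.
An indirect question is a wh-island; the filled [Spec,CP] blocks QR across the CP edge.
So the wide-scope reading for *all reviewers* is blocked.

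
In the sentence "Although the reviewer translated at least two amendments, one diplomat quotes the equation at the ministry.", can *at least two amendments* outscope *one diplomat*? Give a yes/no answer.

No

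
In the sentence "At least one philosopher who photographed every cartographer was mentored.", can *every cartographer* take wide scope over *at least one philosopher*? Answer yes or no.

No

*every cartographer* sits inside the relative clause *who photographed every cartographer*.
A relative clause is a scope island — quantifier raising cannot cross its boundary.
*every cartographer* is confined to the island and cannot take scope over *at least one philosopher*.
(Only the surface reading survives: one fixed philosopher with respect to all the relevant cartographers.)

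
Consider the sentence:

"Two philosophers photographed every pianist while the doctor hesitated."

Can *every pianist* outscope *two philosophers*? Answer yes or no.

Neither queried DP is inside the adjunct, so the adjunct-island constraint does not apply.
Ordinary QR to a clause-peripheral position gives the wide-scope LF for the lower DP.

Yes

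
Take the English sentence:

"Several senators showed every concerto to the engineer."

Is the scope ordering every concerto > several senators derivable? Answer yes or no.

Both DPs are arguments of the same predicate; there is no clause or island boundary between them.
No island intervenes, so both surface and inverse scope are derivable.

Yes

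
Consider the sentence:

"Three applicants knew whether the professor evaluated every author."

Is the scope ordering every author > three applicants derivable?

*every author* occurs within the embedded question *whether the professor evaluated every author*.
The wh-island constraint blocks QR out of an embedded interrogative.
So the wide-scope reading for *every author* is blocked.

No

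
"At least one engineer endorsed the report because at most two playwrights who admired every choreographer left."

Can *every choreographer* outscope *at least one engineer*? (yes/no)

*every choreographer* occurs within the relative clause *who admired every choreographer*, which is itself inside the adjunct *because at most two playwrights who admired every choreographer left*.
Even if one barrier were somehow void, the other would still block QR.
There is no licit LF on which *every choreographer* c-commands *at least one engineer*.

No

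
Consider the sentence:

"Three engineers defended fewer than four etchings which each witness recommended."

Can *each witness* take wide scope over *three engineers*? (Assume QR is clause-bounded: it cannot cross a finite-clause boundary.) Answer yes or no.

The target quantifier *each witness* is part of the relative clause *which each witness recommended* modifying *fewer than four etchings*.
Relative clauses block scope extraction: QR cannot target a position outside the modified NP.
*each witness* > *three engineers* would require crossing that boundary, which is illicit.

No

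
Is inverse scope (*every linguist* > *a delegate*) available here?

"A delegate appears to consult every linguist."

Yes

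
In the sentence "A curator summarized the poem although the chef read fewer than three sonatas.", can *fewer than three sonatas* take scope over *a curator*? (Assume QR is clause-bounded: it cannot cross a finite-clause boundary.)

*fewer than three sonatas* occurs within the adjunct clause *although the chef read fewer than three sonatas*.
Since the clause is an adjunct (not a complement), the Adjunct Condition blocks QR across its edge.
The inverse ordering *fewer than three sonatas* > *a curator* is therefore underivable.

No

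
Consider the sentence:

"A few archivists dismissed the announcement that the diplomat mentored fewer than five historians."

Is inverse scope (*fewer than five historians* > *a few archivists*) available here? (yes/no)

No

*fewer than five historians* sits inside the complex NP *the announcement that the diplomat mentored fewer than five historians*.
Noun-complement clauses are scope islands (the Complex NP Constraint): a quantifier inside one cannot scope into the matrix.
So the wide-scope reading for *fewer than five historians* is blocked.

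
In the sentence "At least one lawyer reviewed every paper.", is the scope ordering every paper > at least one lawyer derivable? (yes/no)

Yes

Both DPs are arguments of the same predicate; there is no clause or island boundary between them.
Nothing blocks QR of the lower DP to a position above the higher one, so inverse scope is available.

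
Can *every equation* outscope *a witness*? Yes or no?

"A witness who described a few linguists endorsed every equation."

The relative clause *who described a few linguists* modifies *a witness*, but *every equation* is not inside that relative clause — it is an argument of the matrix verb.
Ordinary QR to a clause-peripheral position gives the wide-scope LF for the lower DP.
The sentence is scopally ambiguous between *a witness* > *every equation* and *every equation* > *a witness*.

Yes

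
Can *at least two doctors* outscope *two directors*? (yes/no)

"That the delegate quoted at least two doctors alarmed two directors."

The DP *at least two doctors* is contained in the sentential subject *that the delegate quoted at least two doctors*.
Clausal subjects are scope islands; QR from inside the subject into the matrix is barred.
So the wide-scope reading for *at least two doctors* is blocked.

No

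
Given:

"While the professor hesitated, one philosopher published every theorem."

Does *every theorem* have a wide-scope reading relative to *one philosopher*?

Neither queried DP is inside the adjunct, so the adjunct-island constraint does not apply.
No island intervenes, so both surface and inverse scope are derivable.
The sentence is scopally ambiguous between *one philosopher* > *every theorem* and *every theorem* > *one philosopher*.

Yes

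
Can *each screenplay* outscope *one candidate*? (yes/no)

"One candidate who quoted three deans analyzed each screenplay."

Yes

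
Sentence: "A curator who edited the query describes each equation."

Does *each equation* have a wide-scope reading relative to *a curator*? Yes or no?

The relative clause *who edited the query* modifies *a curator*, but *each equation* is not inside that relative clause — it is an argument of the matrix verb.
Ordinary QR to a clause-peripheral position gives the wide-scope LF for the lower DP.
So *each equation* > *a curator* is among the available readings.

Yes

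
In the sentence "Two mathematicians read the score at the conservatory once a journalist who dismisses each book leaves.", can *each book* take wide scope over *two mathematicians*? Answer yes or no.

*each book* sits inside the relative clause *who dismisses each book*, which is itself inside the adjunct *once a journalist who dismisses each book leaves*.
Nested islands: the RC island is itself inside an adjunct island, so wide scope is doubly excluded.
So *each book* cannot raise to a position above *two mathematicians*.

No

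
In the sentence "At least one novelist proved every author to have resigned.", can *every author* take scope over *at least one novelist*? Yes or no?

This is an ECM construction: *every author* is the infinitival subject, Case-marked by the matrix verb, and the infinitive is transparent for QR.
Since no island is crossed, the inverse ordering is licensed alongside surface scope.
The sentence is scopally ambiguous between *at least one novelist* > *every author* and *every author* > *at least one novelist*.

Yes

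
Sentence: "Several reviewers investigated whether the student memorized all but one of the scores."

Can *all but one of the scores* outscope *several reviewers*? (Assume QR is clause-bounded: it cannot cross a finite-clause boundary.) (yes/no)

The target quantifier *all but one of the scores* is part of the embedded question *whether the student memorized all but one of the scores*.
An indirect question is a wh-island; the filled [Spec,CP] blocks QR across the CP edge.
Hence only narrow scope for *all but one of the scores* (under *several reviewers*) survives.

No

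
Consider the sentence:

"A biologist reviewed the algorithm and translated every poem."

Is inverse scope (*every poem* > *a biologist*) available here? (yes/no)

No

Structurally, *every poem* is inside one conjunct of the coordinate structure (*translated every poem*).
Coordinate structures are islands for non-across-the-board movement, QR included.
*every poem* > *a biologist* would require crossing that boundary, which is illicit.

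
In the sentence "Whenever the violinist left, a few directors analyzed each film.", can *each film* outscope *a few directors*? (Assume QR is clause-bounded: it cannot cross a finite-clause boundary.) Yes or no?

Yes

*each film* is a matrix argument; the adjunct is an island but the target quantifier is outside it.
Since no island is crossed, the inverse ordering is licensed alongside surface scope.
The sentence is scopally ambiguous between *a few directors* > *each film* and *each film* > *a few directors*.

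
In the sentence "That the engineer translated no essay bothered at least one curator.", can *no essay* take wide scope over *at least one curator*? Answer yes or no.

No

The target quantifier *no essay* is part of the sentential subject *that the engineer translated no essay*.
Sentential subjects are islands: a quantifier inside the subject clause cannot raise over the matrix predicate.
There is no licit LF on which *no essay* c-commands *at least one curator*.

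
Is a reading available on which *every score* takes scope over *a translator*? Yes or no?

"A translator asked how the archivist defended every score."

*every score* is embedded in the embedded question *how the archivist defended every score*.
The wh-island constraint blocks QR out of an embedded interrogative.
There is no licit LF on which *every score* c-commands *a translator*.

No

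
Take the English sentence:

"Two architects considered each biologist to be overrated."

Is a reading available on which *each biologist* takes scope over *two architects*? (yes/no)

Yes

The ECM infinitive is scope-transparent — *each biologist* is free to raise above *two architects*.
Ordinary QR to a clause-peripheral position gives the wide-scope LF for the lower DP.
Both orderings are possible: *two architects* > *each biologist* and *each biologist* > *two architects*.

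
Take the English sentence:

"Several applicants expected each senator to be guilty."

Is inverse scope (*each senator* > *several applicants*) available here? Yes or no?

*each senator* is an ECM subject; ECM complements are not islands, and the embedded quantifier may take matrix scope.
No island intervenes, so both surface and inverse scope are derivable.

Yes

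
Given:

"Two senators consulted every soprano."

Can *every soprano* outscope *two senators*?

Yes

*every soprano* and *two senators* are in the same minimal clause.
Since no island is crossed, the inverse ordering is licensed alongside surface scope.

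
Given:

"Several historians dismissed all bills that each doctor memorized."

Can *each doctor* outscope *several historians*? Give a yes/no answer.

*each doctor* sits inside the relative clause *that each doctor memorized* modifying *all bills*.
Relative clauses block scope extraction: QR cannot target a position outside the modified NP.
Hence only narrow scope for *each doctor* (under *several historians*) survives.

No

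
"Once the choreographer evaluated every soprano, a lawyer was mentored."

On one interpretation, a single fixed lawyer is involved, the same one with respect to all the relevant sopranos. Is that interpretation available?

Yes

This is the *a lawyer* > *every soprano* reading.
Nothing needs to raise out of an island for *a lawyer* > *every soprano*: *a lawyer* takes scope from its matrix position over the clause containing *every soprano*.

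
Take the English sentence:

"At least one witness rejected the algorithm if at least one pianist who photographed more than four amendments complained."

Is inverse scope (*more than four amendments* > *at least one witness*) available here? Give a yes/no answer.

The target quantifier *more than four amendments* is part of the relative clause *who photographed more than four amendments*, which is itself inside the adjunct *if at least one pianist who photographed more than four amendments complained*.
The quantifier would have to escape first the RC and then the adjunct — two independent island violations.
Hence only narrow scope for *more than four amendments* (under *at least one witness*) survives.

No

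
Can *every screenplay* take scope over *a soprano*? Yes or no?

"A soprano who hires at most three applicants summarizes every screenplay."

Yes

Although the sentence contains a relative clause (*who hires at most three applicants*), *every screenplay* is outside it, in the matrix VP.
QR within a single clause is free, so the lower quantifier may take scope over the higher one.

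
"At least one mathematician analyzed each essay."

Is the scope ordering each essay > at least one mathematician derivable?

Yes

*at least one mathematician* and *each essay* are co-arguments of the matrix verb, with nothing but a clause-internal boundary between them.
No island intervenes, so both surface and inverse scope are derivable.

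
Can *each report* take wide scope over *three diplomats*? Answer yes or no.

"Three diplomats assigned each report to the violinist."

Yes

Both DPs are arguments of the same predicate; there is no clause or island boundary between them.
Nothing blocks QR of the lower DP to a position above the higher one, so inverse scope is available.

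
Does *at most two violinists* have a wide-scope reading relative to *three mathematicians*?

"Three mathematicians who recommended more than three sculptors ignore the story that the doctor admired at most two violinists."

No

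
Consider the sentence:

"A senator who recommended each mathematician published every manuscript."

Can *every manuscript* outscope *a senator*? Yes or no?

The RC *who recommended each mathematician* is an island, but *every manuscript* is not inside it — it is the matrix object, a clausemate of *a senator*.
QR within a single clause is free, so the lower quantifier may take scope over the higher one.

Yes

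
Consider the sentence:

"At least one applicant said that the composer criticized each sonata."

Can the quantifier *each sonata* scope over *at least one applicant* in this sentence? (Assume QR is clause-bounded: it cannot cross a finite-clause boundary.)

No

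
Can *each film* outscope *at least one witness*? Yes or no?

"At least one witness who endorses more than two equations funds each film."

Yes

The RC *who endorses more than two equations* is an island, but *each film* is not inside it — it is the matrix object, a clausemate of *at least one witness*.
QR within a single clause is free, so the lower quantifier may take scope over the higher one.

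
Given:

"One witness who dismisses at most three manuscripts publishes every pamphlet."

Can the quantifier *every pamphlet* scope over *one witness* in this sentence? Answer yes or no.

Yes

The relative clause *who dismisses at most three manuscripts* modifies *one witness*, but *every pamphlet* is not inside that relative clause — it is an argument of the matrix verb.
No island intervenes, so both surface and inverse scope are derivable.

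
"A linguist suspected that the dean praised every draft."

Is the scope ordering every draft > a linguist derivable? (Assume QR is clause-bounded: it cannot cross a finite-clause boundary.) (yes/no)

*every draft* sits inside the finite complement clause *that the dean praised every draft*.
Given the clause-boundedness assumption, QR cannot cross the finite CP into the matrix.
The inverse ordering *every draft* > *a linguist* is therefore underivable.

No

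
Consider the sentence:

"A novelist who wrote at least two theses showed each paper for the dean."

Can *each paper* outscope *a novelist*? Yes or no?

*each paper* sits in the matrix clause, not in the relative clause on *a novelist*.
Ordinary QR to a clause-peripheral position gives the wide-scope LF for the lower DP.

Yes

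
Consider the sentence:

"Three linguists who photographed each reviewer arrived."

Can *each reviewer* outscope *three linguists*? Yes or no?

*each reviewer* occurs within the relative clause *who photographed each reviewer*.
QR out of a relative clause is ruled out by the relative-clause island constraint.
So *each reviewer* cannot raise high enough to outscope *three linguists*; only the surface ordering *three linguists* > *each reviewer* is available.

No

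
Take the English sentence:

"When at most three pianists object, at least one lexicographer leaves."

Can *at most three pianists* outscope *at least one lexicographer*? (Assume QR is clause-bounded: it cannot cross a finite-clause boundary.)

No

*at most three pianists* occurs within the adjunct clause *when at most three pianists object*.
Adjunct clauses are scope islands: a quantifier inside an adjunct cannot raise into the matrix clause.
*at most three pianists* > *at least one lexicographer* would require crossing that boundary, which is illicit.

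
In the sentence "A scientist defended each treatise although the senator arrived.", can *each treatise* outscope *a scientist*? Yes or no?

*each treatise* is a matrix argument; the adjunct is an island but the target quantifier is outside it.
Clause-internal QR can adjoin the lower DP above the subject, yielding the inverse reading.

Yes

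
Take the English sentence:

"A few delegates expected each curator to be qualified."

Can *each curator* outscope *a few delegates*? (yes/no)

Yes

This is an ECM construction: *each curator* is the infinitival subject, Case-marked by the matrix verb, and the infinitive is transparent for QR.
Clause-internal QR can adjoin the lower DP above the subject, yielding the inverse reading.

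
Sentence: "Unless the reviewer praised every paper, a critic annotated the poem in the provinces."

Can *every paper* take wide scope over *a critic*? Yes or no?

No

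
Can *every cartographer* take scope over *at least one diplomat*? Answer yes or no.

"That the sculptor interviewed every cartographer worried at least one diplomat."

*every cartographer* occurs within the sentential subject *that the sculptor interviewed every cartographer*.
Clausal subjects are scope islands; QR from inside the subject into the matrix is barred.
So *every cartographer* cannot raise to a position above *at least one diplomat*.

No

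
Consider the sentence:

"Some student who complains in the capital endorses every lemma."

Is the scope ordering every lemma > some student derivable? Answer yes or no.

Yes

*every lemma* sits in the matrix clause, not in the relative clause on *some student*.
Ordinary QR to a clause-peripheral position gives the wide-scope LF for the lower DP.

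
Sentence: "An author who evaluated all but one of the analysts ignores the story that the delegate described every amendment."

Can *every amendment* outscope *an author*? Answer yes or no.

No

The DP *every amendment* is contained in the complex NP *the story that the delegate described every amendment*.
Since the clause is the complement of a nominal head, the CNPC blocks scope extraction.
The inverse ordering *every amendment* > *an author* is therefore underivable.
(Only the surface reading survives: one fixed author with respect to all the relevant amendments.)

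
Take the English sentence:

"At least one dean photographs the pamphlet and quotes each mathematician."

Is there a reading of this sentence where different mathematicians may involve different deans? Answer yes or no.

No

That reading corresponds to *each mathematician* > *at least one dean*.
*each mathematician* sits inside one conjunct of the coordinate structure (*quotes each mathematician*).
The Coordinate Structure Constraint blocks movement (including QR) out of a single conjunct.
There is no licit LF on which *each mathematician* c-commands *at least one dean*.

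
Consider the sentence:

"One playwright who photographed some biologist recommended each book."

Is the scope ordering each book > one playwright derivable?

Although the sentence contains a relative clause (*who photographed some biologist*), *each book* is outside it, in the matrix VP.
QR within a single clause is free, so the lower quantifier may take scope over the higher one.

Yes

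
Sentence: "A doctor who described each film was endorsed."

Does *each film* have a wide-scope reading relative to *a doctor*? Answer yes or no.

No

The DP *each film* is contained in the relative clause *who described each film*.
Relative clauses are scope islands: a quantifier cannot QR out of a relative clause to take scope in the matrix clause.
*each film* is confined to the island and cannot take scope over *a doctor*.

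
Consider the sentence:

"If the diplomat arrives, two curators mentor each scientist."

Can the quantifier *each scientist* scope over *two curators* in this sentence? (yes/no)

Although there is an adjunct clause, *each scientist* is in the main clause, not inside the adjunct.
No island intervenes, so both surface and inverse scope are derivable.
Both orderings are possible: *two curators* > *each scientist* and *each scientist* > *two curators*.

Yes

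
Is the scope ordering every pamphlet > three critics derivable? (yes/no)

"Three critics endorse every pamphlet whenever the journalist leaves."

Yes

Neither queried DP is inside the adjunct, so the adjunct-island constraint does not apply.
Clause-internal QR can adjoin the lower DP above the subject, yielding the inverse reading.
Both orderings are possible: *three critics* > *every pamphlet* and *every pamphlet* > *three critics*.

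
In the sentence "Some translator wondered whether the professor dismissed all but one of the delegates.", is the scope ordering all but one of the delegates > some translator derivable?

*all but one of the delegates* sits inside the embedded question *whether the professor dismissed all but one of the delegates*.
QR across an interrogative CP boundary is ruled out as a wh-island violation.
The inverse ordering *all but one of the delegates* > *some translator* is therefore underivable.

No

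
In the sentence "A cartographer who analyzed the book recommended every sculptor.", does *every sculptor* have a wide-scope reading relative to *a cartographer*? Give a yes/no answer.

Yes

Although the sentence contains a relative clause (*who analyzed the book*), *every sculptor* is outside it, in the matrix VP.
Clause-internal QR can adjoin the lower DP above the subject, yielding the inverse reading.
So *every sculptor* > *a cartographer* is among the available readings.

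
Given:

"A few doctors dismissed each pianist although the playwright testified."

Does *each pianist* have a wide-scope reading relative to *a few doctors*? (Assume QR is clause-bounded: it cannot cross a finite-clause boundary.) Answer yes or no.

Yes

The adjunct clause does not contain *each pianist*, which is the matrix object.
No island intervenes, so both surface and inverse scope are derivable.
The sentence is scopally ambiguous between *a few doctors* > *each pianist* and *each pianist* > *a few doctors*.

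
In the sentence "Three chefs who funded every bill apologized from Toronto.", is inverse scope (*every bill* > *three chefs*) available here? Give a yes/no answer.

No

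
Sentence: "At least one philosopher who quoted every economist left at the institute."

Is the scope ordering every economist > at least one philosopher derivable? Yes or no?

Structurally, *every economist* is inside the relative clause *who quoted every economist*.
Relative clauses are scope islands: a quantifier cannot QR out of a relative clause to take scope in the matrix clause.
So *every economist* cannot raise high enough to outscope *at least one philosopher*; only the surface ordering *at least one philosopher* > *every economist* is available.
(Only the surface reading survives: one fixed philosopher with respect to all the relevant economists.)

No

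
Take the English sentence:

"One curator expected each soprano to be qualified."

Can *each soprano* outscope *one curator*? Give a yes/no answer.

This is an ECM construction: *each soprano* is the infinitival subject, Case-marked by the matrix verb, and the infinitive is transparent for QR.
With no island boundary between them, the object can take inverse scope over the subject via ordinary QR within the clause.
Both orderings are possible: *one curator* > *each soprano* and *each soprano* > *one curator*.

Yes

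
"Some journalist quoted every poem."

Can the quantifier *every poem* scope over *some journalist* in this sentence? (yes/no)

*some journalist* and *every poem* are co-arguments of the matrix verb, with nothing but a clause-internal boundary between them.
Clause-internal QR can adjoin the lower DP above the subject, yielding the inverse reading.

Yes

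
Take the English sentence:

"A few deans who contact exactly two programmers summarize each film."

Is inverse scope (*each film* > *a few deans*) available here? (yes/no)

The relative clause *who contact exactly two programmers* modifies *a few deans*, but *each film* is not inside that relative clause — it is an argument of the matrix verb.
QR within a single clause is free, so the lower quantifier may take scope over the higher one.

Yes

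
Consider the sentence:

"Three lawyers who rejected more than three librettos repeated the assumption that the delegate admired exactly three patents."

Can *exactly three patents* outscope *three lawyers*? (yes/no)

No

*exactly three patents* sits inside the complex NP *the assumption that the delegate admired exactly three patents*.
The Complex NP Constraint bars QR out of the complement clause of a noun.
Hence only narrow scope for *exactly three patents* (under *three lawyers*) survives.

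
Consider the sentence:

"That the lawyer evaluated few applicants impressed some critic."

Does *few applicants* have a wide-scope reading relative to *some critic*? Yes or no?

*few applicants* occurs within the sentential subject *that the lawyer evaluated few applicants*.
The subject-island constraint blocks QR out of a clausal subject.
There is no licit LF on which *few applicants* c-commands *some critic*.

No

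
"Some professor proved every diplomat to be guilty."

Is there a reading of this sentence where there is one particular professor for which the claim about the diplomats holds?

Yes

The described interpretation is the *some professor* > *every diplomat* scoping.
Surface scope (*some professor* > *every diplomat*) is always derivable; islands only block QR, not in-situ interpretation.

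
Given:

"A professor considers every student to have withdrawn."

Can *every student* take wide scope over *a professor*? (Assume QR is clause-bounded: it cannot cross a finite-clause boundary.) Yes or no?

The ECM infinitive is scope-transparent — *every student* is free to raise above *a professor*.
Nothing blocks QR of the lower DP to a position above the higher one, so inverse scope is available.

Yes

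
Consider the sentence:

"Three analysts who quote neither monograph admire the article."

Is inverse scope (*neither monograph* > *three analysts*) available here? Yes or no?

No

*neither monograph* is embedded in the relative clause *who quote neither monograph*.
The relative clause forms an island for QR, so the quantifier is confined to the head noun's restrictor.
The inverse ordering *neither monograph* > *three analysts* is therefore underivable.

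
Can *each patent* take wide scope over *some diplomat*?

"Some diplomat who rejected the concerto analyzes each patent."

Although the sentence contains a relative clause (*who rejected the concerto*), *each patent* is outside it, in the matrix VP.
Clause-internal QR can adjoin the lower DP above the subject, yielding the inverse reading.
The sentence is scopally ambiguous between *some diplomat* > *each patent* and *each patent* > *some diplomat*.

Yes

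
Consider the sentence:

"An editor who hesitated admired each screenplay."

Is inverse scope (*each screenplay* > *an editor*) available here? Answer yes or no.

*each screenplay* sits in the matrix clause, not in the relative clause on *an editor*.
Nothing blocks QR of the lower DP to a position above the higher one, so inverse scope is available.
So *each screenplay* > *an editor* is among the available readings.

Yes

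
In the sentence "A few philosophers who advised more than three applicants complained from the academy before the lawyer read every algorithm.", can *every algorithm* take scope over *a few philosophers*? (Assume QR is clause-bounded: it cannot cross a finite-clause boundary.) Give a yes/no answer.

*every algorithm* sits inside the adjunct clause *before the lawyer read every algorithm*.
Adjuncts are opaque for quantifier raising; a quantifier in an adjunct stays inside it.
There is no licit LF on which *every algorithm* c-commands *a few philosophers*.

No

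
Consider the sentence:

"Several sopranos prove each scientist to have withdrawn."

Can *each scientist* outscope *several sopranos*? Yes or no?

Yes

ECM infinitives lack a CP barrier, so *each scientist* can QR over the matrix subject *several sopranos*.
No island intervenes, so both surface and inverse scope are derivable.
The sentence is scopally ambiguous between *several sopranos* > *each scientist* and *each scientist* > *several sopranos*.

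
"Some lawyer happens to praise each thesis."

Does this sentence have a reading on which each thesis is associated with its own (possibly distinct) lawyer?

The paraphrase describes the scope ordering *each thesis* > *some lawyer*.
Raising constructions are monoclausal for scope purposes; *each thesis* is not separated from *some lawyer* by any island.
Nothing blocks QR of the lower DP to a position above the higher one, so inverse scope is available.
So *each thesis* > *some lawyer* is among the available readings.

Yes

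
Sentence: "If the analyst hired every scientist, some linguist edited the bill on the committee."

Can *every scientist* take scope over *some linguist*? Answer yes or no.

No

*every scientist* occurs within the adjunct clause *if the analyst hired every scientist*.
Adjuncts are opaque for quantifier raising; a quantifier in an adjunct stays inside it.
So the wide-scope reading for *every scientist* is blocked.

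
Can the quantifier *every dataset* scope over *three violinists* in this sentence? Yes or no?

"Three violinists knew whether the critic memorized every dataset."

No

*every dataset* occurs within the embedded question *whether the critic memorized every dataset*.
The wh-island constraint blocks QR out of an embedded interrogative.
There is no licit LF on which *every dataset* c-commands *three violinists*.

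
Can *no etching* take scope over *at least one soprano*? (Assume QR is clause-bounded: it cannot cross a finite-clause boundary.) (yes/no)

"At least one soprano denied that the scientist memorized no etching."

No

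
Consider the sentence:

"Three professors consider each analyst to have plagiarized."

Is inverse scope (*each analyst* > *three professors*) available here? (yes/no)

The ECM infinitive is scope-transparent — *each analyst* is free to raise above *three professors*.
Clause-internal QR can adjoin the lower DP above the subject, yielding the inverse reading.
The sentence is scopally ambiguous between *three professors* > *each analyst* and *each analyst* > *three professors*.

Yes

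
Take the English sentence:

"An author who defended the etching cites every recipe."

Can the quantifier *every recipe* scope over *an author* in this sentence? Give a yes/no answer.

Yes

*every recipe* sits in the matrix clause, not in the relative clause on *an author*.
No island intervenes, so both surface and inverse scope are derivable.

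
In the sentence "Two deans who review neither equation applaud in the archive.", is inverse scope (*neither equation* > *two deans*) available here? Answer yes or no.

The DP *neither equation* is contained in the relative clause *who review neither equation*.
QR out of a relative clause is ruled out by the relative-clause island constraint.
The inverse ordering *neither equation* > *two deans* is therefore underivable.

No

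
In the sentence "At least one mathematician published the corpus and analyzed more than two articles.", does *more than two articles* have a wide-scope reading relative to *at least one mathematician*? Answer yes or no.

No

Structurally, *more than two articles* is inside one conjunct of the coordinate structure (*analyzed more than two articles*).
A quantifier cannot raise out of one conjunct of a coordination across the whole coordinate structure — the CSC applies to QR.
The inverse ordering *more than two articles* > *at least one mathematician* is therefore underivable.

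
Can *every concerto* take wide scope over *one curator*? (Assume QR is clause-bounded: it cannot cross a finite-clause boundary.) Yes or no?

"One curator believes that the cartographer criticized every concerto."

No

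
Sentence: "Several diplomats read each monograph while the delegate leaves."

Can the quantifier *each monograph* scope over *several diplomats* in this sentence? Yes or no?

Neither queried DP is inside the adjunct, so the adjunct-island constraint does not apply.
No island intervenes, so both surface and inverse scope are derivable.
Both orderings are possible: *several diplomats* > *each monograph* and *each monograph* > *several diplomats*.

Yes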